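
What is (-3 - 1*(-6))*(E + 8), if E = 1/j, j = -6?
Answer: 47/2 ≈ 23.500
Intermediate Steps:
E = -1/6 (E = 1/(-6) = -1/6 ≈ -0.16667)
(-3 - 1*(-6))*(E + 8) = (-3 - 1*(-6))*(-1/6 + 8) = (-3 + 6)*(47/6) = 3*(47/6) = 47/2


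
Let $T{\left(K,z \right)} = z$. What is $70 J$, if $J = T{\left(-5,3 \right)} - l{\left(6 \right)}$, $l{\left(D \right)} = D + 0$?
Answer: $-210$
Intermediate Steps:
$l{\left(D \right)} = D$
$J = -3$ ($J = 3 - 6 = -3$)
$70 J = 70 \left(-3\right) = -210$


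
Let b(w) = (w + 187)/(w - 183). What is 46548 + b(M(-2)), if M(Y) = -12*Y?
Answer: 7400921/159 ≈ 46547.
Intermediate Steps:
b(w) = (187 + w)/(-183 + w)
46548 + b(M(-2)) = 46548 + (187 - 12*(-2))/(-183 - 12*(-2)) = 46548 + (187 + 24)/(-183 + 24) = 46548 + 211/(-159) = 46548 - 1/159*211 = 46548 - 211/159 = 7400921/159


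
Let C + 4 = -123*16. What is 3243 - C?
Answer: 5215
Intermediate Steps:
C = -1972 (C = -4 - 123*16 = -4 - 1968 = -1972)
3243 - C = 3243 - 1*(-1972) = 3243 + 1972 = 5215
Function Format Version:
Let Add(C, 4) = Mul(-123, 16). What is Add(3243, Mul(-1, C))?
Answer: 5215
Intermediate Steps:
C = -1972 (C = Add(-4, Mul(-123, 16)) = Add(-4, -1968) = -1972)
Add(3243, Mul(-1, C)) = Add(3243, Mul(-1, -1972)) = Add(3243, 1972) = 5215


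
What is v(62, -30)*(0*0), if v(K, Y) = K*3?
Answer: 0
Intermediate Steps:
v(K, Y) = 3*K
v(62, -30)*(0*0) = (3*62)*(0*0) = 186*0 = 0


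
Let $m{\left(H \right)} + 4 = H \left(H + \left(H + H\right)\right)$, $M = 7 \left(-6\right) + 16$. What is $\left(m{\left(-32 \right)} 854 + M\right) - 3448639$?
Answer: $-828593$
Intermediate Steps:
$M = -26$ ($M = -42 + 16 = -26$)
$m{\left(H \right)} = -4 + 3 H^{2}$ ($m{\left(H \right)} = -4 + H \left(H + \left(H + H\right)\right) = -4 + H \left(H + 2 H\right) = -4 + H 3 H = -4 + 3 H^{2}$)
$\left(m{\left(-32 \right)} 854 + M\right) - 3448639 = \left(\left(-4 + 3 \left(-32\right)^{2}\right) 854 - 26\right) - 3448639 = \left(\left(-4 + 3 \cdot 1024\right) 854 - 26\right) - 3448639 = \left(\left(-4 + 3072\right) 854 - 26\right) - 3448639 = \left(3068 \cdot 854 - 26\right) - 3448639 = \left(2620072 - 26\right) - 3448639 = 2620046 - 3448639 = -828593$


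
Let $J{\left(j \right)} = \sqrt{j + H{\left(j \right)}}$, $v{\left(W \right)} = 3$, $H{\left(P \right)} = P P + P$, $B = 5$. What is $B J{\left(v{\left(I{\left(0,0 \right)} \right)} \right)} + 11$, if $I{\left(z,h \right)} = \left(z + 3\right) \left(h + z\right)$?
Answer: $11 + 5 \sqrt{15} \approx 30.365$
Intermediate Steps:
$H{\left(P \right)} = P + P^{2}$ ($H{\left(P \right)} = P^{2} + P = P + P^{2}$)
$I{\left(z,h \right)} = \left(3 + z\right) \left(h + z\right)$
$J{\left(j \right)} = \sqrt{j + j \left(1 + j\right)}$
$B J{\left(v{\left(I{\left(0,0 \right)} \right)} \right)} + 11 = 5 \sqrt{3 \left(2 + 3\right)} + 11 = 5 \sqrt{3 \cdot 5} + 11 = 5 \sqrt{15} + 11 = 11 + 5 \sqrt{15}$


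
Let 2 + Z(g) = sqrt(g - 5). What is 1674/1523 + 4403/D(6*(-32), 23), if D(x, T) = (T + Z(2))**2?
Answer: (-7438981*I + 70308*sqrt(3))/(9138*(-73*I + 7*sqrt(3))) ≈ 10.882 - 1.6248*I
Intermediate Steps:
Z(g) = -2 + sqrt(-5 + g) (Z(g) = -2 + sqrt(g - 5) = -2 + sqrt(-5 + g))
D(x, T) = (-2 + T + I*sqrt(3))**2 (D(x, T) = (T + (-2 + sqrt(-5 + 2)))**2 = (T + (-2 + sqrt(-3)))**2 = (T + (-2 + I*sqrt(3)))**2 = (-2 + T + I*sqrt(3))**2)
1674/1523 + 4403/D(6*(-32), 23) = 1674/1523 + 4403/((-2 + 23 + I*sqrt(3))**2) = 1674*(1/1523) + 4403/((21 + I*sqrt(3))**2) = 1674/1523 + 4403/(21 + I*sqrt(3))**2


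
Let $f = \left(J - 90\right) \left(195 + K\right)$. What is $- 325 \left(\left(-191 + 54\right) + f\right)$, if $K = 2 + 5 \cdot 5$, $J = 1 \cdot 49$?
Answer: $3002675$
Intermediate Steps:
$J = 49$
$K = 27$ ($K = 2 + 25 = 27$)
$f = -9102$ ($f = \left(49 - 90\right) \left(195 + 27\right) = \left(-41\right) 222 = -9102$)
$- 325 \left(\left(-191 + 54\right) + f\right) = - 325 \left(\left(-191 + 54\right) - 9102\right) = - 325 \left(-137 - 9102\right) = \left(-325\right) \left(-9239\right) = 3002675$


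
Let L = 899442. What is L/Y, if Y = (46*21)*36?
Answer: 49969/1932 ≈ 25.864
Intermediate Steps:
Y = 34776 (Y = 966*36 = 34776)
L/Y = 899442/34776 = 899442*(1/34776) = 49969/1932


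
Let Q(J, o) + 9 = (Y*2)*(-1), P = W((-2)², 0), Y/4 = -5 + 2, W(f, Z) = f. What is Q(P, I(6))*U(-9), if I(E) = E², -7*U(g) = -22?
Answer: 330/7 ≈ 47.143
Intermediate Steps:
U(g) = 22/7 (U(g) = -⅐*(-22) = 22/7)
Y = -12 (Y = 4*(-5 + 2) = 4*(-3) = -12)
P = 4 (P = (-2)² = 4)
Q(J, o) = 15 (Q(J, o) = -9 - 12*2*(-1) = -9 - 24*(-1) = -9 + 24 = 15)
Q(P, I(6))*U(-9) = 15*(22/7) = 330/7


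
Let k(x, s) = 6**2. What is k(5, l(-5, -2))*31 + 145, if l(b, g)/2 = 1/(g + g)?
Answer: 1261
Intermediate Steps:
l(b, g) = 1/g (l(b, g) = 2/(g + g) = 2/((2*g)) = 2*(1/(2*g)) = 1/g)
k(x, s) = 36
k(5, l(-5, -2))*31 + 145 = 36*31 + 145 = 1116 + 145 = 1261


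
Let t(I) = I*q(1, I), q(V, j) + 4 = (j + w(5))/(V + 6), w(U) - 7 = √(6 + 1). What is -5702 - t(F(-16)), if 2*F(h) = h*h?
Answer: -53610/7 - 128*√7/7 ≈ -7707.0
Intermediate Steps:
w(U) = 7 + √7 (w(U) = 7 + √(6 + 1) = 7 + √7)
q(V, j) = -4 + (7 + j + √7)/(6 + V) (q(V, j) = -4 + (j + (7 + √7))/(V + 6) = -4 + (7 + j + √7)/(6 + V))
F(h) = h²/2 (F(h) = (h*h)/2 = h²/2)
t(I) = I*(-3 + I/7 + √7/7) (t(I) = I*((-17 + I + √7 - 4*1)/(6 + 1)) = I*((-17 + I + √7 - 4)/7) = I*((-21 + I + √7)/7) = I*(-3 + I/7 + √7/7))
-5702 - t(F(-16)) = -5702 - (½)*(-16)²*(-21 + (½)*(-16)² + √7)/7 = -5702 - (½)*256*(-21 + (½)*256 + √7)/7 = -5702 - 128*(-21 + 128 + √7)/7 = -5702 - 128*(107 + √7)/7 = -5702 - (13696/7 + 128*√7/7) = -5702 + (-13696/7 - 128*√7/7) = -53610/7 - 128*√7/7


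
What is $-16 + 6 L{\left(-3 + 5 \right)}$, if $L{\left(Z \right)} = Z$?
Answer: $-4$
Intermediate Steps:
$-16 + 6 L{\left(-3 + 5 \right)} = -16 + 6 \left(-3 + 5\right) = -16 + 6 \cdot 2 = -16 + 12 = -4$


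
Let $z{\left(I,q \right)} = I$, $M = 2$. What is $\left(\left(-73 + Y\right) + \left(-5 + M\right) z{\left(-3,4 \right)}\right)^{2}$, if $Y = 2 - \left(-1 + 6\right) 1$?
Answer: $4489$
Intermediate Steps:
$Y = -3$ ($Y = 2 - 5 \cdot 1 = 2 - 5 = -3$)
$\left(\left(-73 + Y\right) + \left(-5 + M\right) z{\left(-3,4 \right)}\right)^{2} = \left(\left(-73 - 3\right) + \left(-5 + 2\right) \left(-3\right)\right)^{2} = \left(-76 - -9\right)^{2} = \left(-76 + 9\right)^{2} = \left(-67\right)^{2} = 4489$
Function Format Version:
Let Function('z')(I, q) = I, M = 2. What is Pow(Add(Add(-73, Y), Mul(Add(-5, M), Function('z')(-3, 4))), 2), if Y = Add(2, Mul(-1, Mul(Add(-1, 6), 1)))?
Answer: 4489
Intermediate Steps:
Y = -3 (Y = Add(2, Mul(-1, Mul(5, 1))) = Add(2, Mul(-1, 5)) = Add(2, -5) = -3)
Pow(Add(Add(-73, Y), Mul(Add(-5, M), Function('z')(-3, 4))), 2) = Pow(Add(Add(-73, -3), Mul(Add(-5, 2), -3)), 2) = Pow(Add(-76, Mul(-3, -3)), 2) = Pow(Add(-76, 9), 2) = Pow(-67, 2) = 4489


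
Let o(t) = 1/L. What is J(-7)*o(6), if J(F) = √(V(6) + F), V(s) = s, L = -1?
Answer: -I ≈ -1.0*I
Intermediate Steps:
o(t) = -1 (o(t) = 1/(-1) = -1)
J(F) = √(6 + F)
J(-7)*o(6) = √(6 - 7)*(-1) = √(-1)*(-1) = I*(-1) = -I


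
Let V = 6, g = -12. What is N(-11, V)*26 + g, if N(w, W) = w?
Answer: -298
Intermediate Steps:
N(-11, V)*26 + g = -11*26 - 12 = -286 - 12 = -298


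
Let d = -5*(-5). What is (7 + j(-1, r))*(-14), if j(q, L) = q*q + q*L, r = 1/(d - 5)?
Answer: -1113/10 ≈ -111.30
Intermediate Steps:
d = 25
r = 1/20 (r = 1/(25 - 5) = 1/20 ≈ 0.050000)
j(q, L) = q² + L*q
(7 + j(-1, r))*(-14) = (7 - (1/20 - 1))*(-14) = (7 - 1*(-19/20))*(-14) = (7 + 19/20)*(-14) = (159/20)*(-14) = -1113/10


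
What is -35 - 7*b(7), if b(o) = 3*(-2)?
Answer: 7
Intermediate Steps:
b(o) = -6
-35 - 7*b(7) = -35 - 7*(-6) = -35 + 42 = 7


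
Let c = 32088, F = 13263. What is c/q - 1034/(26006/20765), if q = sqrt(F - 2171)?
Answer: -10735505/13003 + 16044*sqrt(2773)/2773 ≈ -520.94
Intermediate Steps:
q = 2*sqrt(2773) (q = sqrt(13263 - 2171) = sqrt(11092) = 2*sqrt(2773) ≈ 105.32)
c/q - 1034/(26006/20765) = 32088/((2*sqrt(2773))) - 1034/(26006/20765) = 32088*(sqrt(2773)/5546) - 1034/(26006*(1/20765)) = 16044*sqrt(2773)/2773 - 1034/26006/20765 = 16044*sqrt(2773)/2773 - 1034*20765/26006 = 16044*sqrt(2773)/2773 - 10735505/13003 = -10735505/13003 + 16044*sqrt(2773)/2773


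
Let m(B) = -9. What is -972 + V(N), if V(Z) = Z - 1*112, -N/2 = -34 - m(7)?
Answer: -1034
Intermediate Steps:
N = 50 (N = -2*(-34 - 1*(-9)) = -2*(-34 + 9) = -2*(-25) = 50)
V(Z) = -112 + Z (V(Z) = Z - 112 = -112 + Z)
-972 + V(N) = -972 + (-112 + 50) = -972 - 62 = -1034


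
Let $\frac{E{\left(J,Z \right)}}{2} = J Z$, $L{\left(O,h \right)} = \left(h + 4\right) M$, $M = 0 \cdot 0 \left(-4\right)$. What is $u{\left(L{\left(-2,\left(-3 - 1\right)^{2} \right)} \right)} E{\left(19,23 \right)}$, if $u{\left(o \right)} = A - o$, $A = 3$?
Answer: $2622$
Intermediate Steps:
$M = 0$ ($M = 0 \left(-4\right) = 0$)
$L{\left(O,h \right)} = 0$ ($L{\left(O,h \right)} = \left(h + 4\right) 0 = \left(4 + h\right) 0 = 0$)
$E{\left(J,Z \right)} = 2 J Z$
$u{\left(o \right)} = 3 - o$
$u{\left(L{\left(-2,\left(-3 - 1\right)^{2} \right)} \right)} E{\left(19,23 \right)} = \left(3 - 0\right) 2 \cdot 19 \cdot 23 = \left(3 + 0\right) 874 = 3 \cdot 874 = 2622$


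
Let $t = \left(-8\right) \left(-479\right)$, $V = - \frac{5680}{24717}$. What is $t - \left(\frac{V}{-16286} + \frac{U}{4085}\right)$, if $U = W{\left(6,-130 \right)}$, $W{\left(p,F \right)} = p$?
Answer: $\frac{3150631317300734}{822190119135} \approx 3832.0$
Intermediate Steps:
$V = - \frac{5680}{24717}$ ($V = \left(-5680\right) \frac{1}{24717} = - \frac{5680}{24717} \approx -0.2298$)
$U = 6$
$t = 3832$
$t - \left(\frac{V}{-16286} + \frac{U}{4085}\right) = 3832 - \left(- \frac{5680}{24717 \left(-16286\right)} + \frac{6}{4085}\right) = 3832 - \left(\left(- \frac{5680}{24717}\right) \left(- \frac{1}{16286}\right) + 6 \cdot \frac{1}{4085}\right) = 3832 - \left(\frac{2840}{201270531} + \frac{6}{4085}\right) = 3832 - \frac{1219224586}{822190119135} = \frac{3150631317300734}{822190119135}$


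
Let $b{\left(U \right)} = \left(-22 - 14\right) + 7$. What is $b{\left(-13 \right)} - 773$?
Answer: $-802$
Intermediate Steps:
$b{\left(U \right)} = -29$ ($b{\left(U \right)} = -36 + 7 = -29$)
$b{\left(-13 \right)} - 773 = -29 - 773 = -802$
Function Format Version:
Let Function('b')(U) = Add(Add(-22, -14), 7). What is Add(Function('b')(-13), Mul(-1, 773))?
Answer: -802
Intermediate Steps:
Function('b')(U) = -29 (Function('b')(U) = Add(-36, 7) = -29)
Add(Function('b')(-13), Mul(-1, 773)) = Add(-29, Mul(-1, 773)) = Add(-29, -773) = -802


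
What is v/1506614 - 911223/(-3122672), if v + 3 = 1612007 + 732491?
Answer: 4346975109781/2352330676304 ≈ 1.8479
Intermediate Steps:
v = 2344495 (v = -3 + (1612007 + 732491) = -3 + 2344498 = 2344495)
v/1506614 - 911223/(-3122672) = 2344495/1506614 - 911223/(-3122672) = 2344495*(1/1506614) - 911223*(-1/3122672) = 2344495/1506614 + 911223/3122672 = 4346975109781/2352330676304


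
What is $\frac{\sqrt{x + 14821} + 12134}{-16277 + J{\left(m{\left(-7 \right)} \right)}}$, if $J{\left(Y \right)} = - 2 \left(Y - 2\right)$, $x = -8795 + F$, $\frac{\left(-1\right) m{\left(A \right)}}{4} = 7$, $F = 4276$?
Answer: $- \frac{12134}{16217} - \frac{\sqrt{10302}}{16217} \approx -0.75449$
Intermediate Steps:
$m{\left(A \right)} = -28$ ($m{\left(A \right)} = \left(-4\right) 7 = -28$)
$x = -4519$ ($x = -8795 + 4276 = -4519$)
$J{\left(Y \right)} = 4 - 2 Y$ ($J{\left(Y \right)} = - 2 \left(-2 + Y\right) = 4 - 2 Y$)
$\frac{\sqrt{x + 14821} + 12134}{-16277 + J{\left(m{\left(-7 \right)} \right)}} = \frac{\sqrt{-4519 + 14821} + 12134}{-16277 + \left(4 - -56\right)} = \frac{\sqrt{10302} + 12134}{-16277 + \left(4 + 56\right)} = \frac{12134 + \sqrt{10302}}{-16277 + 60} = \frac{12134 + \sqrt{10302}}{-16217} = \left(12134 + \sqrt{10302}\right) \left(- \frac{1}{16217}\right) = - \frac{12134}{16217} - \frac{\sqrt{10302}}{16217}$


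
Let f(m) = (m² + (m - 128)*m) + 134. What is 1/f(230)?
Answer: 1/76494 ≈ 1.3073e-5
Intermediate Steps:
f(m) = 134 + m² + m*(-128 + m) (f(m) = (m² + (-128 + m)*m) + 134 = (m² + m*(-128 + m)) + 134 = 134 + m² + m*(-128 + m))
1/f(230) = 1/(134 - 128*230 + 2*230²) = 1/(134 - 29440 + 2*52900) = 1/(134 - 29440 + 105800) = 1/76494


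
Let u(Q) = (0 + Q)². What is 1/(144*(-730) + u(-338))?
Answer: 1/9124 ≈ 0.00010960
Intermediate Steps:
u(Q) = Q²
1/(144*(-730) + u(-338)) = 1/(144*(-730) + (-338)²) = 1/(-105120 + 114244) = 1/9124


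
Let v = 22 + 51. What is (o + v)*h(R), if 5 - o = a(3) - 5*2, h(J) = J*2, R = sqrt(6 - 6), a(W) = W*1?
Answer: 0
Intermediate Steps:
a(W) = W
R = 0 (R = sqrt(0) = 0)
v = 73
h(J) = 2*J
o = 12 (o = 5 - (3 - 5*2) = 5 - (3 - 10) = 5 - 1*(-7) = 5 + 7 = 12)
(o + v)*h(R) = (12 + 73)*(2*0) = 85*0 = 0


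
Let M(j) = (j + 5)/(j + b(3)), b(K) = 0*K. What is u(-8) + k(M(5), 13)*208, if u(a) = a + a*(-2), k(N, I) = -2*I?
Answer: -5400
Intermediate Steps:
b(K) = 0
M(j) = (5 + j)/j (M(j) = (j + 5)/(j + 0) = (5 + j)/j)
u(a) = -a (u(a) = a - 2*a = -a)
u(-8) + k(M(5), 13)*208 = -1*(-8) - 2*13*208 = 8 - 26*208 = 8 - 5408 = -5400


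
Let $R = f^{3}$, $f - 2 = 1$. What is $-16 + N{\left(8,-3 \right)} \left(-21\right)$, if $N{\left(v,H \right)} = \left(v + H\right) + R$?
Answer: $-688$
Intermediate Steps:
$f = 3$ ($f = 2 + 1 = 3$)
$R = 27$ ($R = 3^{3} = 27$)
$N{\left(v,H \right)} = 27 + H + v$ ($N{\left(v,H \right)} = \left(v + H\right) + 27 = \left(H + v\right) + 27 = 27 + H + v$)
$-16 + N{\left(8,-3 \right)} \left(-21\right) = -16 + \left(27 - 3 + 8\right) \left(-21\right) = -16 + 32 \left(-21\right) = -16 - 672 = -688$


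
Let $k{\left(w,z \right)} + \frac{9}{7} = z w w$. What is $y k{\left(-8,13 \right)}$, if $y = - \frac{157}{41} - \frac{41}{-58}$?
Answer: $- \frac{43176375}{16646} \approx -2593.8$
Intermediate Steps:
$y = - \frac{7425}{2378}$ ($y = \left(-157\right) \frac{1}{41} - - \frac{41}{58} = - \frac{157}{41} + \frac{41}{58} = - \frac{7425}{2378} \approx -3.1224$)
$k{\left(w,z \right)} = - \frac{9}{7} + z w^{2}$ ($k{\left(w,z \right)} = - \frac{9}{7} + z w w = - \frac{9}{7} + w z w = - \frac{9}{7} + z w^{2}$)
$y k{\left(-8,13 \right)} = - \frac{7425 \left(- \frac{9}{7} + 13 \left(-8\right)^{2}\right)}{2378} = - \frac{7425 \left(- \frac{9}{7} + 13 \cdot 64\right)}{2378} = - \frac{7425 \left(- \frac{9}{7} + 832\right)}{2378} = \left(- \frac{7425}{2378}\right) \frac{5815}{7} = - \frac{43176375}{16646}$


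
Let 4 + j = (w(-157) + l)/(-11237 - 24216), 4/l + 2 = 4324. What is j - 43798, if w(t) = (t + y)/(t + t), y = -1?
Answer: -526867428613795/12028387481 ≈ -43802.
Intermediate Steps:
l = 2/2161 (l = 4/(-2 + 4324) = 4/4322 = 4*(1/4322) = 2/2161 ≈ 0.00092550)
w(t) = (-1 + t)/(2*t) (w(t) = (t - 1)/(t + t) = (-1 + t)/((2*t)) = (-1 + t)*(1/(2*t)) = (-1 + t)/(2*t))
j = -48113720957/12028387481 (j = -4 + ((1/2)*(-1 - 157)/(-157) + 2/2161)/(-11237 - 24216) = -4 + ((1/2)*(-1/157)*(-158) + 2/2161)/(-35453) = -4 + (79/157 + 2/2161)*(-1/35453) = -4 + (171033/339277)*(-1/35453) = -4 - 171033/12028387481 = -48113720957/12028387481 ≈ -4.0000)
j - 43798 = -48113720957/12028387481 - 43798 = -526867428613795/12028387481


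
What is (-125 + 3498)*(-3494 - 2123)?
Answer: -18946141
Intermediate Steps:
(-125 + 3498)*(-3494 - 2123) = 3373*(-5617) = -18946141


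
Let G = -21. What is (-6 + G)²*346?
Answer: 252234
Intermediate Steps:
(-6 + G)²*346 = (-6 - 21)²*346 = (-27)²*346 = 729*346 = 252234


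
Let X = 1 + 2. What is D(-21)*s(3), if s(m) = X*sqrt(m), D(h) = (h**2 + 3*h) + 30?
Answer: 1224*sqrt(3) ≈ 2120.0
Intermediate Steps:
X = 3
D(h) = 30 + h**2 + 3*h
s(m) = 3*sqrt(m)
D(-21)*s(3) = (30 + (-21)**2 + 3*(-21))*(3*sqrt(3)) = (30 + 441 - 63)*(3*sqrt(3)) = 408*(3*sqrt(3)) = 1224*sqrt(3)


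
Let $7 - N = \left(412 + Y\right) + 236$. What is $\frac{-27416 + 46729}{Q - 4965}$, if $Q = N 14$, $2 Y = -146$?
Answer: $- \frac{19313}{12917} \approx -1.4952$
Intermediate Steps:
$Y = -73$ ($Y = \frac{1}{2} \left(-146\right) = -73$)
$N = -568$ ($N = 7 - \left(\left(412 - 73\right) + 236\right) = 7 - \left(339 + 236\right) = 7 - 575 = -568$)
$Q = -7952$ ($Q = \left(-568\right) 14 = -7952$)
$\frac{-27416 + 46729}{Q - 4965} = \frac{-27416 + 46729}{-7952 - 4965} = \frac{19313}{-12917} = 19313 \left(- \frac{1}{12917}\right) = - \frac{19313}{12917}$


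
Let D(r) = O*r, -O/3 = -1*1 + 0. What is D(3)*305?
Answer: 2745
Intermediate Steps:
O = 3 (O = -3*(-1*1 + 0) = -3*(-1 + 0) = -3*(-1) = 3)
D(r) = 3*r
D(3)*305 = (3*3)*305 = 9*305 = 2745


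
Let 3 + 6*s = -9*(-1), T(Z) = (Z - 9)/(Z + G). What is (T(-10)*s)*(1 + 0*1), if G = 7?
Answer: 19/3 ≈ 6.3333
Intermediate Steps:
T(Z) = (-9 + Z)/(7 + Z) (T(Z) = (Z - 9)/(Z + 7) = (-9 + Z)/(7 + Z))
s = 1 (s = -½ + (-9*(-1))/6 = -½ + (⅙)*9 = -½ + 3/2 = 1)
(T(-10)*s)*(1 + 0*1) = (((-9 - 10)/(7 - 10))*1)*(1 + 0*1) = ((-19/(-3))*1)*(1 + 0) = (-⅓*(-19)*1)*1 = ((19/3)*1)*1 = (19/3)*1 = 19/3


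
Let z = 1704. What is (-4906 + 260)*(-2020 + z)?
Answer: 1468136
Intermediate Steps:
(-4906 + 260)*(-2020 + z) = (-4906 + 260)*(-2020 + 1704) = -4646*(-316) = 1468136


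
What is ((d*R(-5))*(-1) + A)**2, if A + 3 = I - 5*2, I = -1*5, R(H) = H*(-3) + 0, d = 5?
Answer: 8649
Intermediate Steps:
R(H) = -3*H (R(H) = -3*H + 0 = -3*H)
I = -5
A = -18 (A = -3 + (-5 - 5*2) = -3 + (-5 - 10) = -3 - 15 = -18)
((d*R(-5))*(-1) + A)**2 = ((5*(-3*(-5)))*(-1) - 18)**2 = ((5*15)*(-1) - 18)**2 = (75*(-1) - 18)**2 = (-75 - 18)**2 = (-93)**2 = 8649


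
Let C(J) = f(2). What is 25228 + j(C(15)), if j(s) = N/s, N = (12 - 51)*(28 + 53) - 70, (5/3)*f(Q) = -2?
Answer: 167513/6 ≈ 27919.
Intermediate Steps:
f(Q) = -6/5 (f(Q) = (⅗)*(-2) = -6/5)
C(J) = -6/5
N = -3229 (N = -39*81 - 70 = -3159 - 70 = -3229)
j(s) = -3229/s
25228 + j(C(15)) = 25228 - 3229/(-6/5) = 25228 - 3229*(-⅚) = 25228 + 16145/6 = 167513/6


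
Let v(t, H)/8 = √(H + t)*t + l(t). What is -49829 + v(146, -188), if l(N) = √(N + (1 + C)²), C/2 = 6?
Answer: -49829 + 24*√35 + 1168*I*√42 ≈ -49687.0 + 7569.5*I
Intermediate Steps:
C = 12 (C = 2*6 = 12)
l(N) = √(169 + N) (l(N) = √(N + (1 + 12)²) = √(N + 13²) = √(N + 169) = √(169 + N))
v(t, H) = 8*√(169 + t) + 8*t*√(H + t) (v(t, H) = 8*(√(H + t)*t + √(169 + t)) = 8*(t*√(H + t) + √(169 + t)) = 8*(√(169 + t) + t*√(H + t)) = 8*√(169 + t) + 8*t*√(H + t))
-49829 + v(146, -188) = -49829 + (8*√(169 + 146) + 8*146*√(-188 + 146)) = -49829 + (8*√315 + 8*146*√(-42)) = -49829 + (8*(3*√35) + 8*146*(I*√42)) = -49829 + (24*√35 + 1168*I*√42) = -49829 + 24*√35 + 1168*I*√42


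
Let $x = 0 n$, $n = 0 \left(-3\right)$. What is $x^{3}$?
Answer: $0$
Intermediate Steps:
$n = 0$
$x = 0$ ($x = 0 \cdot 0 = 0$)
$x^{3} = 0^{3} = 0$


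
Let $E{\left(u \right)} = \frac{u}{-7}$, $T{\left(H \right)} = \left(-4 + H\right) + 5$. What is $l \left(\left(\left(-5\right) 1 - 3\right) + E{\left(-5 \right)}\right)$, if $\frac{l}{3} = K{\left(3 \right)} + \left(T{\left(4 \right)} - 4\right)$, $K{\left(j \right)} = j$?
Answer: $- \frac{612}{7} \approx -87.429$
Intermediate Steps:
$T{\left(H \right)} = 1 + H$
$E{\left(u \right)} = - \frac{u}{7}$ ($E{\left(u \right)} = u \left(- \frac{1}{7}\right) = - \frac{u}{7}$)
$l = 12$ ($l = 3 \left(3 + \left(\left(1 + 4\right) - 4\right)\right) = 3 \left(3 + \left(5 - 4\right)\right) = 3 \left(3 + 1\right) = 3 \cdot 4 = 12$)
$l \left(\left(\left(-5\right) 1 - 3\right) + E{\left(-5 \right)}\right) = 12 \left(\left(\left(-5\right) 1 - 3\right) - - \frac{5}{7}\right) = 12 \left(\left(-5 - 3\right) + \frac{5}{7}\right) = 12 \left(-8 + \frac{5}{7}\right) = 12 \left(- \frac{51}{7}\right) = - \frac{612}{7}$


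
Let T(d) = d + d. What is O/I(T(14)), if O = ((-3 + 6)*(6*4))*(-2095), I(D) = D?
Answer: -37710/7 ≈ -5387.1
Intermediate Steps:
T(d) = 2*d
O = -150840 (O = (3*24)*(-2095) = 72*(-2095) = -150840)
O/I(T(14)) = -150840/(2*14) = -150840/28 = -150840*1/28 = -37710/7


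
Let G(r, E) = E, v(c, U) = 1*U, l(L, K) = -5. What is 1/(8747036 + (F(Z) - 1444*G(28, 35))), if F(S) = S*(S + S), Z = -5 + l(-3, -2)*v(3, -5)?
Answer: 1/8697296 ≈ 1.1498e-7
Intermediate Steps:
v(c, U) = U
Z = 20 (Z = -5 - 5*(-5) = -5 + 25 = 20)
F(S) = 2*S**2 (F(S) = S*(2*S) = 2*S**2)
1/(8747036 + (F(Z) - 1444*G(28, 35))) = 1/(8747036 + (2*20**2 - 1444*35)) = 1/(8747036 + (2*400 - 50540)) = 1/(8747036 + (800 - 50540)) = 1/(8747036 - 49740) = 1/8697296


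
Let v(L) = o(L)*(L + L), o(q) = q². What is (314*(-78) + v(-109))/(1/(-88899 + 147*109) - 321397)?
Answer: 190537945800/23422127773 ≈ 8.1349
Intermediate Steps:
v(L) = 2*L³ (v(L) = L²*(L + L) = L²*(2*L) = 2*L³)
(314*(-78) + v(-109))/(1/(-88899 + 147*109) - 321397) = (314*(-78) + 2*(-109)³)/(1/(-88899 + 147*109) - 321397) = (-24492 + 2*(-1295029))/(1/(-88899 + 16023) - 321397) = (-24492 - 2590058)/(1/(-72876) - 321397) = -2614550/(-1/72876 - 321397) = -2614550/(-23422127773/72876) = -2614550*(-72876/23422127773) = 190537945800/23422127773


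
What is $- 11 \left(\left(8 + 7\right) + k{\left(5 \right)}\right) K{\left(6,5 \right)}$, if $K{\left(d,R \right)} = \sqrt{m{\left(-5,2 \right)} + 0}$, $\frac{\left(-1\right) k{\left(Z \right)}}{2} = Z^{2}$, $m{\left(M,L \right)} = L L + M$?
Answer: $385 i \approx 385.0 i$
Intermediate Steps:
$m{\left(M,L \right)} = M + L^{2}$ ($m{\left(M,L \right)} = L^{2} + M = M + L^{2}$)
$k{\left(Z \right)} = - 2 Z^{2}$
$K{\left(d,R \right)} = i$ ($K{\left(d,R \right)} = \sqrt{\left(-5 + 2^{2}\right) + 0} = \sqrt{\left(-5 + 4\right) + 0} = \sqrt{-1 + 0} = \sqrt{-1} = i$)
$- 11 \left(\left(8 + 7\right) + k{\left(5 \right)}\right) K{\left(6,5 \right)} = - 11 \left(\left(8 + 7\right) - 2 \cdot 5^{2}\right) i = - 11 \left(15 - 50\right) i = \left(-11\right) \left(-35\right) i = 385 i$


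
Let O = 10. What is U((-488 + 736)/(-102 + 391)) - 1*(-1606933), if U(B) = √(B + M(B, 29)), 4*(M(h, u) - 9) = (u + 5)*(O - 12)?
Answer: 1606933 + 4*I*√129/17 ≈ 1.6069e+6 + 2.6724*I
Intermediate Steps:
M(h, u) = 13/2 - u/2 (M(h, u) = 9 + ((u + 5)*(10 - 12))/4 = 9 + ((5 + u)*(-2))/4 = 9 + (-10 - 2*u)/4 = 9 + (-5/2 - u/2) = 13/2 - u/2)
U(B) = √(-8 + B) (U(B) = √(B + (13/2 - ½*29)) = √(B + (13/2 - 29/2)) = √(B - 8) = √(-8 + B))
U((-488 + 736)/(-102 + 391)) - 1*(-1606933) = √(-8 + (-488 + 736)/(-102 + 391)) - 1*(-1606933) = √(-8 + 248/289) + 1606933 = √(-2064/289) + 1606933 = 4*I*√129/17 + 1606933 = 1606933 + 4*I*√129/17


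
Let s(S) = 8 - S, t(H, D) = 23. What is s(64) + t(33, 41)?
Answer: -33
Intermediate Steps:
s(64) + t(33, 41) = (8 - 1*64) + 23 = (8 - 64) + 23 = -56 + 23 = -33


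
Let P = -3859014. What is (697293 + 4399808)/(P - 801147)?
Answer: -5097101/4660161 ≈ -1.0938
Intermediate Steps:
(697293 + 4399808)/(P - 801147) = (697293 + 4399808)/(-3859014 - 801147) = 5097101/(-4660161) = 5097101*(-1/4660161) = -5097101/4660161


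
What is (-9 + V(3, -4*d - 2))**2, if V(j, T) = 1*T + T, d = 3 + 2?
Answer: 2809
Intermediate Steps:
d = 5
V(j, T) = 2*T (V(j, T) = T + T = 2*T)
(-9 + V(3, -4*d - 2))**2 = (-9 + 2*(-4*5 - 2))**2 = (-9 + 2*(-20 - 2))**2 = (-9 + 2*(-22))**2 = (-9 - 44)**2 = (-53)**2 = 2809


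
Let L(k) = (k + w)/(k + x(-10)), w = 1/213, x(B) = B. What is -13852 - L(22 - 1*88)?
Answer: -224250233/16188 ≈ -13853.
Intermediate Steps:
w = 1/213 ≈ 0.0046948
L(k) = (1/213 + k)/(-10 + k) (L(k) = (k + 1/213)/(k - 10) = (1/213 + k)/(-10 + k))
-13852 - L(22 - 1*88) = -13852 - (1/213 + (22 - 1*88))/(-10 + (22 - 1*88)) = -13852 - (1/213 + (22 - 88))/(-10 + (22 - 88)) = -13852 - (1/213 - 66)/(-10 - 66) = -13852 - (-14057)/((-76)*213) = -13852 - (-1)*(-14057)/(76*213) = -13852 - 1*14057/16188 = -13852 - 14057/16188 = -224250233/16188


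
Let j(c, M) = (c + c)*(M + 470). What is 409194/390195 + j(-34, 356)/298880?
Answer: 278842861/323948560 ≈ 0.86076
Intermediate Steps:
j(c, M) = 2*c*(470 + M) (j(c, M) = (2*c)*(470 + M) = 2*c*(470 + M))
409194/390195 + j(-34, 356)/298880 = 409194/390195 + (2*(-34)*(470 + 356))/298880 = 409194*(1/390195) + (2*(-34)*826)*(1/298880) = 45466/43355 - 56168*1/298880 = 45466/43355 - 7021/37360 = 278842861/323948560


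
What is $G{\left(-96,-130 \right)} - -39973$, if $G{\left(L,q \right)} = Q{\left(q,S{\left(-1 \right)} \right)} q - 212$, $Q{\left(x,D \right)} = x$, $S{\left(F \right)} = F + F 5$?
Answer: $56661$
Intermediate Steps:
$S{\left(F \right)} = 6 F$ ($S{\left(F \right)} = F + 5 F = 6 F$)
$G{\left(L,q \right)} = -212 + q^{2}$ ($G{\left(L,q \right)} = q q - 212 = q^{2} - 212 = -212 + q^{2}$)
$G{\left(-96,-130 \right)} - -39973 = \left(-212 + \left(-130\right)^{2}\right) - -39973 = \left(-212 + 16900\right) + 39973 = 16688 + 39973 = 56661$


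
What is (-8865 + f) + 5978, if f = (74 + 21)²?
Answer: 6138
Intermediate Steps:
f = 9025 (f = 95² = 9025)
(-8865 + f) + 5978 = (-8865 + 9025) + 5978 = 160 + 5978 = 6138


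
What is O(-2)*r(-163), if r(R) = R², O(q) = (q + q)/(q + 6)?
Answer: -26569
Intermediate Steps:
O(q) = 2*q/(6 + q) (O(q) = (2*q)/(6 + q) = 2*q/(6 + q))
O(-2)*r(-163) = (2*(-2)/(6 - 2))*(-163)² = (2*(-2)/4)*26569 = (2*(-2)*(¼))*26569 = -1*26569 = -26569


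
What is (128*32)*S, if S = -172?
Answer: -704512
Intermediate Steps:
(128*32)*S = (128*32)*(-172) = 4096*(-172) = -704512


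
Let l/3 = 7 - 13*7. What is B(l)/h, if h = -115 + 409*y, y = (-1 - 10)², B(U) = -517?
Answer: -517/49374 ≈ -0.010471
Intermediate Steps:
l = -252 (l = 3*(7 - 13*7) = 3*(7 - 91) = 3*(-84) = -252)
y = 121 (y = (-11)² = 121)
h = 49374 (h = -115 + 409*121 = -115 + 49489 = 49374)
B(l)/h = -517/49374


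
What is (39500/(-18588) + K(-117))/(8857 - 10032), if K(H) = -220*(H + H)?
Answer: -47843537/1092045 ≈ -43.811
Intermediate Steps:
K(H) = -440*H
(39500/(-18588) + K(-117))/(8857 - 10032) = (39500/(-18588) - 440*(-117))/(8857 - 10032) = (39500*(-1/18588) + 51480)/(-1175) = (-9875/4647 + 51480)*(-1/1175) = (239217685/4647)*(-1/1175) = -47843537/1092045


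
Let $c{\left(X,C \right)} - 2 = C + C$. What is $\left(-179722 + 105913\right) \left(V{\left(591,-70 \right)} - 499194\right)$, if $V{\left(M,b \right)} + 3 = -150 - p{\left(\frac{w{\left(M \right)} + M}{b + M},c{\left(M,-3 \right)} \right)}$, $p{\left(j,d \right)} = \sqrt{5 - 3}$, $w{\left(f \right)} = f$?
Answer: $36856302723 + 73809 \sqrt{2} \approx 3.6856 \cdot 10^{10}$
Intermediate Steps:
$c{\left(X,C \right)} = 2 + 2 C$ ($c{\left(X,C \right)} = 2 + \left(C + C\right) = 2 + 2 C$)
$p{\left(j,d \right)} = \sqrt{2}$
$V{\left(M,b \right)} = -153 - \sqrt{2}$ ($V{\left(M,b \right)} = -3 - \left(150 + \sqrt{2}\right) = -153 - \sqrt{2}$)
$\left(-179722 + 105913\right) \left(V{\left(591,-70 \right)} - 499194\right) = \left(-179722 + 105913\right) \left(\left(-153 - \sqrt{2}\right) - 499194\right) = - 73809 \left(-499347 - \sqrt{2}\right) = 36856302723 + 73809 \sqrt{2}$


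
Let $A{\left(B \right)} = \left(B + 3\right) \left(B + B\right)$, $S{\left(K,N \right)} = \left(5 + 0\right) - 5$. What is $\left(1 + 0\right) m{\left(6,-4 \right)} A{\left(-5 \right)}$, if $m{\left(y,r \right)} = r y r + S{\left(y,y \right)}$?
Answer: $1920$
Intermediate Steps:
$S{\left(K,N \right)} = 0$ ($S{\left(K,N \right)} = 5 - 5 = 0$)
$A{\left(B \right)} = 2 B \left(3 + B\right)$ ($A{\left(B \right)} = \left(3 + B\right) 2 B = 2 B \left(3 + B\right)$)
$m{\left(y,r \right)} = y r^{2}$ ($m{\left(y,r \right)} = r y r + 0 = y r^{2} + 0 = y r^{2}$)
$\left(1 + 0\right) m{\left(6,-4 \right)} A{\left(-5 \right)} = \left(1 + 0\right) 6 \left(-4\right)^{2} \cdot 2 \left(-5\right) \left(3 - 5\right) = 1 \cdot 6 \cdot 16 \cdot 2 \left(-5\right) \left(-2\right) = 1 \cdot 96 \cdot 20 = 96 \cdot 20 = 1920$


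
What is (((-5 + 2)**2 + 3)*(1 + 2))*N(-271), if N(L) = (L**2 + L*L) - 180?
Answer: 5281272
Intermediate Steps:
N(L) = -180 + 2*L**2 (N(L) = (L**2 + L**2) - 180 = 2*L**2 - 180 = -180 + 2*L**2)
(((-5 + 2)**2 + 3)*(1 + 2))*N(-271) = (((-5 + 2)**2 + 3)*(1 + 2))*(-180 + 2*(-271)**2) = (((-3)**2 + 3)*3)*(-180 + 2*73441) = ((9 + 3)*3)*(-180 + 146882) = (12*3)*146702 = 36*146702 = 5281272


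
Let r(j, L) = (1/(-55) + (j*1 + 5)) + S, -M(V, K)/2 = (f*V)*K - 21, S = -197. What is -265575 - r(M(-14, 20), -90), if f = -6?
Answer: -14413574/55 ≈ -2.6207e+5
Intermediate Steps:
M(V, K) = 42 + 12*K*V (M(V, K) = -2*((-6*V)*K - 21) = -2*(-6*K*V - 21) = -2*(-21 - 6*K*V) = 42 + 12*K*V)
r(j, L) = -10561/55 + j (r(j, L) = (1/(-55) + (j*1 + 5)) - 197 = (-1/55 + (j + 5)) - 197 = (-1/55 + (5 + j)) - 197 = (274/55 + j) - 197 = -10561/55 + j)
-265575 - r(M(-14, 20), -90) = -265575 - (-10561/55 + (42 + 12*20*(-14))) = -265575 - (-10561/55 + (42 - 3360)) = -265575 - (-10561/55 - 3318) = -265575 - 1*(-193051/55) = -265575 + 193051/55 = -14413574/55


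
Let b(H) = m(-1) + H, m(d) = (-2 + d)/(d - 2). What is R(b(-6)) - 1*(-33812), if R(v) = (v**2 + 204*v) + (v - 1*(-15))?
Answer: 32827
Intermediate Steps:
m(d) = 1 (m(d) = (-2 + d)/(-2 + d) = 1)
b(H) = 1 + H
R(v) = 15 + v**2 + 205*v (R(v) = (v**2 + 204*v) + (v + 15) = (v**2 + 204*v) + (15 + v) = 15 + v**2 + 205*v)
R(b(-6)) - 1*(-33812) = (15 + (1 - 6)**2 + 205*(1 - 6)) - 1*(-33812) = (15 + (-5)**2 + 205*(-5)) + 33812 = (15 + 25 - 1025) + 33812 = -985 + 33812 = 32827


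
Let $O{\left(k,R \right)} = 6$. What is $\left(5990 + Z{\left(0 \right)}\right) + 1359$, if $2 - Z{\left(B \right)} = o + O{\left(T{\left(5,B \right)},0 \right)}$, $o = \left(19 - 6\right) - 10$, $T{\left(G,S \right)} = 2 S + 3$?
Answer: $7342$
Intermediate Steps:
$T{\left(G,S \right)} = 3 + 2 S$
$o = 3$ ($o = 13 - 10 = 3$)
$Z{\left(B \right)} = -7$ ($Z{\left(B \right)} = 2 - \left(3 + 6\right) = 2 - 9 = -7$)
$\left(5990 + Z{\left(0 \right)}\right) + 1359 = \left(5990 - 7\right) + 1359 = 5983 + 1359 = 7342$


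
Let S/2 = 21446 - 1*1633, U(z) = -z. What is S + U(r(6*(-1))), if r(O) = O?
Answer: 39632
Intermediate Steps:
S = 39626 (S = 2*(21446 - 1*1633) = 2*(21446 - 1633) = 2*19813 = 39626)
S + U(r(6*(-1))) = 39626 - 6*(-1) = 39626 - 1*(-6) = 39626 + 6 = 39632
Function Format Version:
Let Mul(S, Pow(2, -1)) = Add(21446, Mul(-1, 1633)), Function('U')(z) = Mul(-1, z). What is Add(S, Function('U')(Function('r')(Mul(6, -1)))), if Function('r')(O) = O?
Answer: 39632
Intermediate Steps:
S = 39626 (S = Mul(2, Add(21446, Mul(-1, 1633))) = Mul(2, Add(21446, -1633)) = Mul(2, 19813) = 39626)
Add(S, Function('U')(Function('r')(Mul(6, -1)))) = Add(39626, Mul(-1, Mul(6, -1))) = Add(39626, Mul(-1, -6)) = Add(39626, 6) = 39632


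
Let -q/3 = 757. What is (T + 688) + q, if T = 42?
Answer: -1541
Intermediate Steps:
q = -2271 (q = -3*757 = -2271)
(T + 688) + q = (42 + 688) - 2271 = 730 - 2271 = -1541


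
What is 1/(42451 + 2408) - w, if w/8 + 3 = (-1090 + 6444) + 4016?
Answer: -3361554023/44859 ≈ -74936.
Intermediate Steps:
w = 74936 (w = -24 + 8*((-1090 + 6444) + 4016) = -24 + 8*(5354 + 4016) = -24 + 8*9370 = -24 + 74960 = 74936)
1/(42451 + 2408) - w = 1/(42451 + 2408) - 1*74936 = 1/44859 - 74936 = -3361554023/44859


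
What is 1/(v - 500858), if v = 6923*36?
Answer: -1/251630 ≈ -3.9741e-6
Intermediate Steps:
v = 249228
1/(v - 500858) = 1/(249228 - 500858) = 1/(-251630) = -1/251630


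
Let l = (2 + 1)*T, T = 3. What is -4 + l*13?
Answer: 113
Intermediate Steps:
l = 9 (l = (2 + 1)*3 = 3*3 = 9)
-4 + l*13 = -4 + 9*13 = -4 + 117 = 113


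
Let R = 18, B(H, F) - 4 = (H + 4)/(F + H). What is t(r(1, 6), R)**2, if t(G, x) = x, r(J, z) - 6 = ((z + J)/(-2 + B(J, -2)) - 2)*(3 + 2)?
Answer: 324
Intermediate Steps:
B(H, F) = 4 + (4 + H)/(F + H) (B(H, F) = 4 + (H + 4)/(F + H) = 4 + (4 + H)/(F + H))
r(J, z) = -4 + 5*(J + z)/(-2 + (-4 + 5*J)/(-2 + J)) (r(J, z) = 6 + ((z + J)/(-2 + (4 + 4*(-2) + 5*J)/(-2 + J)) - 2)*(3 + 2) = 6 + ((J + z)/(-2 + (4 - 8 + 5*J)/(-2 + J)) - 2)*5 = 6 + ((J + z)/(-2 + (-4 + 5*J)/(-2 + J)) - 2)*5 = 6 + (-2 + (J + z)/(-2 + (-4 + 5*J)/(-2 + J)))*5 = 6 + (-10 + 5*(J + z)/(-2 + (-4 + 5*J)/(-2 + J))) = -4 + 5*(J + z)/(-2 + (-4 + 5*J)/(-2 + J)))
t(r(1, 6), R)**2 = 18**2 = 324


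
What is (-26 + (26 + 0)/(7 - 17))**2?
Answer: 20449/25 ≈ 817.96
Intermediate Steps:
(-26 + (26 + 0)/(7 - 17))**2 = (-26 + 26/(-10))**2 = (-26 + 26*(-1/10))**2 = (-26 - 13/5)**2 = (-143/5)**2 = 20449/25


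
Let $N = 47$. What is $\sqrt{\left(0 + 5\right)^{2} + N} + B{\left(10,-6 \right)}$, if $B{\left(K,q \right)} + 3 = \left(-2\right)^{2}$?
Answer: $1 + 6 \sqrt{2} \approx 9.4853$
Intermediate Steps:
$B{\left(K,q \right)} = 1$ ($B{\left(K,q \right)} = -3 + \left(-2\right)^{2} = -3 + 4 = 1$)
$\sqrt{\left(0 + 5\right)^{2} + N} + B{\left(10,-6 \right)} = \sqrt{\left(0 + 5\right)^{2} + 47} + 1 = \sqrt{5^{2} + 47} + 1 = \sqrt{25 + 47} + 1 = \sqrt{72} + 1 = 6 \sqrt{2} + 1 = 1 + 6 \sqrt{2}$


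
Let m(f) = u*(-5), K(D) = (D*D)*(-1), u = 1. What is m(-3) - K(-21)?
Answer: 436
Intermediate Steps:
K(D) = -D² (K(D) = D²*(-1) = -D²)
m(f) = -5 (m(f) = 1*(-5) = -5)
m(-3) - K(-21) = -5 - (-1)*(-21)² = -5 - (-1)*441 = -5 - 1*(-441) = -5 + 441 = 436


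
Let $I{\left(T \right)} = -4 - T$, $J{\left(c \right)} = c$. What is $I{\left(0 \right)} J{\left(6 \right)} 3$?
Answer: $-72$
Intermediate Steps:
$I{\left(0 \right)} J{\left(6 \right)} 3 = \left(-4 - 0\right) 6 \cdot 3 = \left(-4 + 0\right) 6 \cdot 3 = \left(-4\right) 6 \cdot 3 = \left(-24\right) 3 = -72$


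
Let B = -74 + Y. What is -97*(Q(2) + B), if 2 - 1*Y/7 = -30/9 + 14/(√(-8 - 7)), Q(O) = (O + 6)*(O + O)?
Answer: 1358/3 - 9506*I*√15/15 ≈ 452.67 - 2454.4*I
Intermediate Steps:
Q(O) = 2*O*(6 + O) (Q(O) = (6 + O)*(2*O) = 2*O*(6 + O))
Y = 112/3 + 98*I*√15/15 (Y = 14 - 7*(-30/9 + 14/(√(-8 - 7))) = 14 - 7*(-30*⅑ + 14/(√(-15))) = 14 - 7*(-10/3 + 14/((I*√15))) = 14 - 7*(-10/3 + 14*(-I*√15/15)) = 14 - 7*(-10/3 - 14*I*√15/15) = 14 + (70/3 + 98*I*√15/15) = 112/3 + 98*I*√15/15 ≈ 37.333 + 25.303*I)
B = -110/3 + 98*I*√15/15 (B = -74 + (112/3 + 98*I*√15/15) = -110/3 + 98*I*√15/15 ≈ -36.667 + 25.303*I)
-97*(Q(2) + B) = -97*(2*2*(6 + 2) + (-110/3 + 98*I*√15/15)) = -97*(2*2*8 + (-110/3 + 98*I*√15/15)) = -97*(32 + (-110/3 + 98*I*√15/15)) = -97*(-14/3 + 98*I*√15/15) = 1358/3 - 9506*I*√15/15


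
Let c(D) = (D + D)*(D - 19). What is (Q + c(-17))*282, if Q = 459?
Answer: 474606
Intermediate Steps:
c(D) = 2*D*(-19 + D) (c(D) = (2*D)*(-19 + D) = 2*D*(-19 + D))
(Q + c(-17))*282 = (459 + 2*(-17)*(-19 - 17))*282 = (459 + 2*(-17)*(-36))*282 = (459 + 1224)*282 = 1683*282 = 474606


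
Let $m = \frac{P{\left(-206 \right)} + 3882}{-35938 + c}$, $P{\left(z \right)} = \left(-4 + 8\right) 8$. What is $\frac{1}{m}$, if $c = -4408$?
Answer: $- \frac{20173}{1957} \approx -10.308$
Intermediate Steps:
$P{\left(z \right)} = 32$ ($P{\left(z \right)} = 4 \cdot 8 = 32$)
$m = - \frac{1957}{20173}$ ($m = \frac{32 + 3882}{-35938 - 4408} = \frac{3914}{-40346} = 3914 \left(- \frac{1}{40346}\right) = - \frac{1957}{20173} \approx -0.097011$)
$\frac{1}{m} = \frac{1}{- \frac{1957}{20173}} = - \frac{20173}{1957}$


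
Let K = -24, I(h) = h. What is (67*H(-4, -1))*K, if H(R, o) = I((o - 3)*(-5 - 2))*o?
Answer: 45024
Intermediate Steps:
H(R, o) = o*(21 - 7*o) (H(R, o) = ((o - 3)*(-5 - 2))*o = ((-3 + o)*(-7))*o = (21 - 7*o)*o = o*(21 - 7*o))
(67*H(-4, -1))*K = (67*(7*(-1)*(3 - 1*(-1))))*(-24) = (67*(7*(-1)*(3 + 1)))*(-24) = (67*(7*(-1)*4))*(-24) = (67*(-28))*(-24) = -1876*(-24) = 45024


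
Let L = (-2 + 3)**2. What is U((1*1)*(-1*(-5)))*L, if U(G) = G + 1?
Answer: 6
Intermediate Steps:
U(G) = 1 + G
L = 1 (L = 1**2 = 1)
U((1*1)*(-1*(-5)))*L = (1 + (1*1)*(-1*(-5)))*1 = (1 + 1*5)*1 = (1 + 5)*1 = 6*1 = 6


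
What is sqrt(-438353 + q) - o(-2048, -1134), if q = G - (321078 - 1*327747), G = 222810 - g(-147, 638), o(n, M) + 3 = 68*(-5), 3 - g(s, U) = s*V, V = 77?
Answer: 343 + 2*I*sqrt(55049) ≈ 343.0 + 469.25*I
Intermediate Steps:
g(s, U) = 3 - 77*s (g(s, U) = 3 - s*77 = 3 - 77*s)
o(n, M) = -343 (o(n, M) = -3 + 68*(-5) = -3 - 340 = -343)
G = 211488 (G = 222810 - (3 - 77*(-147)) = 222810 - (3 + 11319) = 222810 - 1*11322 = 222810 - 11322 = 211488)
q = 218157 (q = 211488 - (321078 - 1*327747) = 211488 - (321078 - 327747) = 211488 - 1*(-6669) = 211488 + 6669 = 218157)
sqrt(-438353 + q) - o(-2048, -1134) = sqrt(-438353 + 218157) - 1*(-343) = sqrt(-220196) + 343 = 2*I*sqrt(55049) + 343 = 343 + 2*I*sqrt(55049)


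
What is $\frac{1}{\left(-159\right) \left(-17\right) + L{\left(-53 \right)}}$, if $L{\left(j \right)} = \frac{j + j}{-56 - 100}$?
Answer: $\frac{78}{210887} \approx 0.00036987$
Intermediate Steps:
$L{\left(j \right)} = - \frac{j}{78}$ ($L{\left(j \right)} = \frac{2 j}{-156} = 2 j \left(- \frac{1}{156}\right) = - \frac{j}{78}$)
$\frac{1}{\left(-159\right) \left(-17\right) + L{\left(-53 \right)}} = \frac{1}{\left(-159\right) \left(-17\right) - - \frac{53}{78}} = \frac{1}{2703 + \frac{53}{78}} = \frac{1}{\frac{210887}{78}} = \frac{78}{210887}$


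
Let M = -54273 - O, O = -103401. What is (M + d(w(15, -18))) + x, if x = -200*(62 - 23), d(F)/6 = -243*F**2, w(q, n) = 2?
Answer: 35496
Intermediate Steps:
d(F) = -1458*F**2 (d(F) = 6*(-243*F**2) = -1458*F**2)
x = -7800 (x = -200*39 = -7800)
M = 49128 (M = -54273 - 1*(-103401) = -54273 + 103401 = 49128)
(M + d(w(15, -18))) + x = (49128 - 1458*2**2) - 7800 = (49128 - 1458*4) - 7800 = (49128 - 5832) - 7800 = 43296 - 7800 = 35496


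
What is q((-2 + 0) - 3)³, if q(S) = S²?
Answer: 15625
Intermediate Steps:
q((-2 + 0) - 3)³ = (((-2 + 0) - 3)²)³ = ((-2 - 3)²)³ = ((-5)²)³ = 25³ = 15625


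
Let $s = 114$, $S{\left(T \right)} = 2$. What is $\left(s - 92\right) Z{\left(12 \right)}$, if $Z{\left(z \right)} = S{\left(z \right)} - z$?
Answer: $-220$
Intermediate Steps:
$Z{\left(z \right)} = 2 - z$
$\left(s - 92\right) Z{\left(12 \right)} = \left(114 - 92\right) \left(2 - 12\right) = 22 \left(2 - 12\right) = 22 \left(-10\right) = -220$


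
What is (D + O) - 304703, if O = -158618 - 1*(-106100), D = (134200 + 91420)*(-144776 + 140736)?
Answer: -911862021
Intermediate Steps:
D = -911504800 (D = 225620*(-4040) = -911504800)
O = -52518 (O = -158618 + 106100 = -52518)
(D + O) - 304703 = (-911504800 - 52518) - 304703 = -911557318 - 304703 = -911862021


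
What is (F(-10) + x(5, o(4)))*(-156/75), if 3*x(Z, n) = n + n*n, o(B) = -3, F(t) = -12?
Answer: 104/5 ≈ 20.800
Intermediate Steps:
x(Z, n) = n/3 + n**2/3 (x(Z, n) = (n + n*n)/3 = (n + n**2)/3 = n/3 + n**2/3)
(F(-10) + x(5, o(4)))*(-156/75) = (-12 + (1/3)*(-3)*(1 - 3))*(-156/75) = (-12 + (1/3)*(-3)*(-2))*(-156*1/75) = (-12 + 2)*(-52/25) = -10*(-52/25) = 104/5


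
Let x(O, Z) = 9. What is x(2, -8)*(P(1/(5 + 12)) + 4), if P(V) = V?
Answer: 621/17 ≈ 36.529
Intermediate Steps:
x(2, -8)*(P(1/(5 + 12)) + 4) = 9*(1/(5 + 12) + 4) = 9*(1/17 + 4) = 9*(69/17) = 621/17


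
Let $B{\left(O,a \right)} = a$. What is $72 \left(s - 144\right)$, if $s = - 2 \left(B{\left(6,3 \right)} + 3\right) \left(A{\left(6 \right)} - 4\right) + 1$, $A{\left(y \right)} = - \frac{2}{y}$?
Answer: $-6552$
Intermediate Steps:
$s = 53$ ($s = - 2 \left(3 + 3\right) \left(- \frac{2}{6} - 4\right) + 1 = - 2 \cdot 6 \left(\left(-2\right) \frac{1}{6} - 4\right) + 1 = - 2 \cdot 6 \left(- \frac{1}{3} - 4\right) + 1 = - 2 \cdot 6 \left(- \frac{13}{3}\right) + 1 = \left(-2\right) \left(-26\right) + 1 = 52 + 1 = 53$)
$72 \left(s - 144\right) = 72 \left(53 - 144\right) = 72 \left(-91\right) = -6552$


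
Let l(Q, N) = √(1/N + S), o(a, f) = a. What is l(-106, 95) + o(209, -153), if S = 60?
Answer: 209 + √541595/95 ≈ 216.75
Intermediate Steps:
l(Q, N) = √(60 + 1/N) (l(Q, N) = √(1/N + 60) = √(60 + 1/N))
l(-106, 95) + o(209, -153) = √(60 + 1/95) + 209 = √(5701/95) + 209 = √541595/95 + 209 = 209 + √541595/95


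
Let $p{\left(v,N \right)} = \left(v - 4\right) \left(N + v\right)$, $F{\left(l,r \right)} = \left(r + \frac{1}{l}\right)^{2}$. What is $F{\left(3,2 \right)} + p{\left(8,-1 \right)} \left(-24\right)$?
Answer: $- \frac{5999}{9} \approx -666.56$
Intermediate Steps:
$p{\left(v,N \right)} = \left(-4 + v\right) \left(N + v\right)$
$F{\left(3,2 \right)} + p{\left(8,-1 \right)} \left(-24\right) = \frac{\left(1 + 3 \cdot 2\right)^{2}}{9} + \left(8^{2} - -4 - 32 - 8\right) \left(-24\right) = \frac{\left(1 + 6\right)^{2}}{9} + \left(64 + 4 - 32 - 8\right) \left(-24\right) = \frac{7^{2}}{9} + 28 \left(-24\right) = \frac{1}{9} \cdot 49 - 672 = \frac{49}{9} - 672 = - \frac{5999}{9}$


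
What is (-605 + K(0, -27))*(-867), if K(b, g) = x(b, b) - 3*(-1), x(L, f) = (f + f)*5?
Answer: 521934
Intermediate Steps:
x(L, f) = 10*f (x(L, f) = (2*f)*5 = 10*f)
K(b, g) = 3 + 10*b (K(b, g) = 10*b - 3*(-1) = 10*b + 3 = 3 + 10*b)
(-605 + K(0, -27))*(-867) = (-605 + (3 + 10*0))*(-867) = (-605 + (3 + 0))*(-867) = (-605 + 3)*(-867) = -602*(-867) = 521934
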